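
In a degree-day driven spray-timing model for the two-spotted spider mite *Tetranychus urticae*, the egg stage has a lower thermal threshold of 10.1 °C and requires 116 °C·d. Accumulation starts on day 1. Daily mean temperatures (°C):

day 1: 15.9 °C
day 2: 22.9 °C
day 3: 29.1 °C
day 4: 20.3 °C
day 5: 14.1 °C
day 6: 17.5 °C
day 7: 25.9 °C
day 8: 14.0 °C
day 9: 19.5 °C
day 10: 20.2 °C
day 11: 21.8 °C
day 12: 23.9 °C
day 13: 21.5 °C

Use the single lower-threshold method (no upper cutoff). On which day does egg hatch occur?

Daily DD above 10.1 °C: 5.8, 12.8, 19.0, 10.2, 4.0, 7.4, 15.8, 3.9, 9.4, 10.1, 11.7, 13.8, 11.4.
Cumulative: 5.8, 18.6, 37.6, 47.8, 51.8, 59.2, 75.0, 78.9, 88.3, 98.4, 110.1, 123.9, 135.3.
The total first reaches 116 DD on day 12.

day 12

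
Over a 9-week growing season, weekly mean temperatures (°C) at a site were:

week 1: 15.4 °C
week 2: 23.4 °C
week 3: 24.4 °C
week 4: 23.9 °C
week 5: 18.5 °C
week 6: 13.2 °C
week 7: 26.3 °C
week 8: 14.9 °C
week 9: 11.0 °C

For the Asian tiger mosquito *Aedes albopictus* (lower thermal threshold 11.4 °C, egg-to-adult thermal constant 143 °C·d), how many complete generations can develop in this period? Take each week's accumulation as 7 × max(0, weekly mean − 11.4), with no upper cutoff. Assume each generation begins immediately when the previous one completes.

Weekly DD (7 × max(0, T̄ − 11.4)): 28.0, 84.0, 91.0, 87.5, 49.7, 12.6, 104.3, 24.5, 0.0.
Season total = 481.6 DD.
Complete generations = ⌊481.6 / 143⌋ = 3.

3 generations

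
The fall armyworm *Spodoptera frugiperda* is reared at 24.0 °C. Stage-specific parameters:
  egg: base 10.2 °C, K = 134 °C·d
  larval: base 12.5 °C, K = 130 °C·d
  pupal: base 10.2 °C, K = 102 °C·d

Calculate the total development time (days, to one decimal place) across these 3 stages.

egg: 134 / (24.0 − 10.2) = 134 / 13.8 = 9.710 d.
larval: 130 / (24.0 − 12.5) = 130 / 11.5 = 11.304 d.
pupal: 102 / (24.0 − 10.2) = 102 / 13.8 = 7.391 d.
Sum = 28.406 ≈ 28.4 days.

28.4 days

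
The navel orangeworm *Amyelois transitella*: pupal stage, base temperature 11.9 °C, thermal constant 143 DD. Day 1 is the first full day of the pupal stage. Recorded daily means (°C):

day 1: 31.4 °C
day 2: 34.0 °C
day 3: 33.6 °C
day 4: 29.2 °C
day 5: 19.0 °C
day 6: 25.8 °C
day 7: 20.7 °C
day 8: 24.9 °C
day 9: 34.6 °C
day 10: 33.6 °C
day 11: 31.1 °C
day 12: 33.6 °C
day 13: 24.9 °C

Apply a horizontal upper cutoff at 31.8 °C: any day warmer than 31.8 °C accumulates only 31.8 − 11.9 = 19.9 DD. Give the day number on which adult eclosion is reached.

Daily DD above 11.9 °C (capped at 19.9): 19.5, 19.9, 19.9, 17.3, 7.1, 13.9, 8.8, 13.0, 19.9, 19.9, 19.2, 19.9, 13.0.
Cumulative: 19.5, 39.4, 59.3, 76.6, 83.7, 97.6, 106.4, 119.4, 139.3, 159.2, 178.4, 198.3, 211.3.
The total first reaches 143 DD on day 10.

day 10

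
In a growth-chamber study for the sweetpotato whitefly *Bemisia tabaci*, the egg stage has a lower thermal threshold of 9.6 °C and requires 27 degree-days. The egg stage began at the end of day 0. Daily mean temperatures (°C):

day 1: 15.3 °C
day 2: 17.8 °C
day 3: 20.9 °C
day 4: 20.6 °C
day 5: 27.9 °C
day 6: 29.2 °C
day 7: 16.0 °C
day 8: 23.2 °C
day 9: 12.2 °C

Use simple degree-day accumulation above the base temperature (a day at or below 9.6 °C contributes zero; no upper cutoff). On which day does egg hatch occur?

Daily DD above 9.6 °C: 5.7, 8.2, 11.3, 11.0, 18.3, 19.6, 6.4, 13.6, 2.6.
Cumulative: 5.7, 13.9, 25.2, 36.2, 54.5, 74.1, 80.5, 94.1, 96.7.
The total first reaches 27 DD on day 4.

day 4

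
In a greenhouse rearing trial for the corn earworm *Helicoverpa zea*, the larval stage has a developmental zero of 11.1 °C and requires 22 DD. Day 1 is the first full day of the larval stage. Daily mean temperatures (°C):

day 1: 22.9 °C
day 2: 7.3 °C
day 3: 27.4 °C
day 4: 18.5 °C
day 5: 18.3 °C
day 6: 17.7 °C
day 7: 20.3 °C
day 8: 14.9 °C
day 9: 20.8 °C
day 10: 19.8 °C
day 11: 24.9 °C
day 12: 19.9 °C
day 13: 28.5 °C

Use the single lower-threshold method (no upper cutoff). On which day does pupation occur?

day 3

Daily DD above 11.1 °C: 11.8, 0.0, 16.3, 7.4, 7.2, 6.6, 9.2, 3.8, 9.7, 8.7, 13.8, 8.8, 17.4.
Cumulative: 11.8, 11.8, 28.1, 35.5, 42.7, 49.3, 58.5, 62.3, 72.0, 80.7, 94.5, 103.3, 120.7.
The total first reaches 22 DD on day 3.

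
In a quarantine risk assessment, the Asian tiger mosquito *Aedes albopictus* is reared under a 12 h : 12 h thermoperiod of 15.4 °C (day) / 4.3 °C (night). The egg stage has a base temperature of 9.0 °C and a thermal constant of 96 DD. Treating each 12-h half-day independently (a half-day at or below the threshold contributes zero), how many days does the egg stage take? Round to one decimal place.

Day half: max(0, 15.4 − 9.0) × 0.5 = 6.4 × 0.5 = 3.20 DD.
Night half: max(0, 4.3 − 9.0) × 0.5 = 0.0 × 0.5 = 0.00 DD.
Per 24 h: 3.20 DD/day.
Duration = 96 / 3.20 = 30.000 ≈ 30.0 days.

30.0 days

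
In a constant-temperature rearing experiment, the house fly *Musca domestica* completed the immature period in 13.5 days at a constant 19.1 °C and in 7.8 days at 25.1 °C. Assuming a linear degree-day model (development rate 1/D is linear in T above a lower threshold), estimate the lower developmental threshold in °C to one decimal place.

10.9 °C

Linear rate model ⇒ the product D·(T − T_b) is constant across temperatures.
13.5·(19.1 − T_b) = 7.8·(25.1 − T_b)
T_b = (13.5·19.1 − 7.8·25.1) / (13.5 − 7.8) = 62.07 / 5.7 = 10.889 °C ≈ 10.9 °C.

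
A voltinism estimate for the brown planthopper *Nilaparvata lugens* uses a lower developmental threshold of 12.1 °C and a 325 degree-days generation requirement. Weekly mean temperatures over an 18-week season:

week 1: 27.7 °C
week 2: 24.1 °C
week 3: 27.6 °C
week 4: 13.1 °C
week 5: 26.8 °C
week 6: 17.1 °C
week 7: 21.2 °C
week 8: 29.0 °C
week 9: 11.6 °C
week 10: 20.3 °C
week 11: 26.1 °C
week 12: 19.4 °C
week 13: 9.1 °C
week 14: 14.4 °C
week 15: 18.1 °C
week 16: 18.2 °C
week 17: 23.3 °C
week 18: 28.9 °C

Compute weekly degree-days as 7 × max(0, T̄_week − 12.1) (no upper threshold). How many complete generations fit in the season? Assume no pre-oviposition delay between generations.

3 generations

Weekly DD (7 × max(0, T̄ − 12.1)): 109.2, 84.0, 108.5, 7.0, 102.9, 35.0, 63.7, 118.3, 0.0, 57.4, 98.0, 51.1, 0.0, 16.1, 42.0, 42.7, 78.4, 117.6.
Season total = 1131.9 DD.
Complete generations = ⌊1131.9 / 325⌋ = 3.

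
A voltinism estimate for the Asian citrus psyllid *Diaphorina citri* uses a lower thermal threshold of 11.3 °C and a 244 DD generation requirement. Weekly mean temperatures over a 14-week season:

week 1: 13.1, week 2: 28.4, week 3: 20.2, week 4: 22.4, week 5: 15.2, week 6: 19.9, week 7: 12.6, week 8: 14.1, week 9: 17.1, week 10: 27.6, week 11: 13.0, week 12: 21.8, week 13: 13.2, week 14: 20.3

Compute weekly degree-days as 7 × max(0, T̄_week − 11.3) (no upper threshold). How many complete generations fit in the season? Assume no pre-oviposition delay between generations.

Weekly DD (7 × max(0, T̄ − 11.3)): 12.6, 119.7, 62.3, 77.7, 27.3, 60.2, 9.1, 19.6, 40.6, 114.1, 11.9, 73.5, 13.3, 63.0.
Season total = 704.9 DD.
Complete generations = ⌊704.9 / 244⌋ = 2.

2 generations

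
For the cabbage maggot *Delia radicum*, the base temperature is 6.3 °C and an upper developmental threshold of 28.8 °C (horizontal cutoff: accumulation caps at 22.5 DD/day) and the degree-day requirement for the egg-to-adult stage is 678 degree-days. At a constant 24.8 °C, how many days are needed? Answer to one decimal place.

36.6 days

Daily accumulation = 24.8 − 6.3 = 18.5 DD/day.
Duration = 678 / 18.5 = 36.649 ≈ 36.6 days.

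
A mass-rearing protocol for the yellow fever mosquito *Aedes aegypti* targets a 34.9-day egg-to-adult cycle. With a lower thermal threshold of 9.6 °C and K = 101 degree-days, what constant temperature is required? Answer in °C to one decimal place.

Required daily accumulation = 101 / 34.9 = 2.894 DD/day.
T = T_base + 2.894 = 9.6 + 2.894 = 12.494 ≈ 12.5 °C.

12.5 °C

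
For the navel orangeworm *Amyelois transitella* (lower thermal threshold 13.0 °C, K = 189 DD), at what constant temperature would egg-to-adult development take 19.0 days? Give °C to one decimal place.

22.9 °C

Required daily accumulation = 189 / 19.0 = 9.947 DD/day.
T = T_base + 9.947 = 13.0 + 9.947 = 22.947 ≈ 22.9 °C.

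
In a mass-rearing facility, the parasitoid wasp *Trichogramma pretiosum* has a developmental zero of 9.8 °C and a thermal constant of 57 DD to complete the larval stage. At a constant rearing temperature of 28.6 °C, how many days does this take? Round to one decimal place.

Daily accumulation = 28.6 − 9.8 = 18.8 DD/day.
Duration = 57 / 18.8 = 3.032 ≈ 3.0 days.

3.0 days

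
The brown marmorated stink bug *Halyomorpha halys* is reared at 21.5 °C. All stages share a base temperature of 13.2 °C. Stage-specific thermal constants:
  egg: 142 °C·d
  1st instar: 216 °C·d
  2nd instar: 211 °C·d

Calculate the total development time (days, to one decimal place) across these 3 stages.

Daily accumulation at 21.5 °C = 21.5 − 13.2 = 8.3 DD/day.
Total K = 142 + 216 + 211 = 569 DD.
Total duration = 569 / 8.3 = 68.554 ≈ 68.6 days.

68.6 days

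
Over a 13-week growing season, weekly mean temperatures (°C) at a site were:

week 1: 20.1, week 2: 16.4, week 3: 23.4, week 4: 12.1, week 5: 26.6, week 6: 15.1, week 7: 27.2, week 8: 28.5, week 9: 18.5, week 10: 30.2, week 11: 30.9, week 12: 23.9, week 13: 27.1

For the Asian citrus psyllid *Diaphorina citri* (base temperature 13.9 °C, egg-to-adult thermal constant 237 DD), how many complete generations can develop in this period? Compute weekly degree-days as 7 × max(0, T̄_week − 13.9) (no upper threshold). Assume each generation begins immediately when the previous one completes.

3 generations

Weekly DD (7 × max(0, T̄ − 13.9)): 43.4, 17.5, 66.5, 0.0, 88.9, 8.4, 93.1, 102.2, 32.2, 114.1, 119.0, 70.0, 92.4.
Season total = 847.7 DD.
Complete generations = ⌊847.7 / 237⌋ = 3.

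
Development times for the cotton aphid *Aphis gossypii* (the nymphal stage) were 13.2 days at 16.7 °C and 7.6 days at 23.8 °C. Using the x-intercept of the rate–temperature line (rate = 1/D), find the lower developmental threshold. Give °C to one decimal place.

Under the model K = D·(T − T_b), so D₁·(T₁ − T_b) = D₂·(T₂ − T_b).
13.2·(16.7 − T_b) = 7.6·(23.8 − T_b)
T_b = (13.2·16.7 − 7.6·23.8) / (13.2 − 7.6) = 39.56 / 5.6 = 7.064 °C ≈ 7.1 °C.

7.1 °C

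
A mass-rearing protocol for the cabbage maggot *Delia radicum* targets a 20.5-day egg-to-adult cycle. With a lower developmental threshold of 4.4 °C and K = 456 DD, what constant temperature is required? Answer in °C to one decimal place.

Required daily accumulation = 456 / 20.5 = 22.244 DD/day.
T = T_base + 22.244 = 4.4 + 22.244 = 26.644 ≈ 26.6 °C.

26.6 °C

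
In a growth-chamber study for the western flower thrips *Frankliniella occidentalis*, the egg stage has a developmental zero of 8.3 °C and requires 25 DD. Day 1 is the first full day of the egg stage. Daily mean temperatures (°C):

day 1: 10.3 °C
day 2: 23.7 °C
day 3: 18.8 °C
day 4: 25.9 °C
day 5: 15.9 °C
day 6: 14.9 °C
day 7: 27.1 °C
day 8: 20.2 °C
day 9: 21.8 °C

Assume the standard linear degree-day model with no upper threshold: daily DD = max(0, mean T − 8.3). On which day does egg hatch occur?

Daily DD above 8.3 °C: 2.0, 15.4, 10.5, 17.6, 7.6, 6.6, 18.8, 11.9, 13.5.
Cumulative: 2.0, 17.4, 27.9, 45.5, 53.1, 59.7, 78.5, 90.4, 103.9.
The total first reaches 25 DD on day 3.

day 3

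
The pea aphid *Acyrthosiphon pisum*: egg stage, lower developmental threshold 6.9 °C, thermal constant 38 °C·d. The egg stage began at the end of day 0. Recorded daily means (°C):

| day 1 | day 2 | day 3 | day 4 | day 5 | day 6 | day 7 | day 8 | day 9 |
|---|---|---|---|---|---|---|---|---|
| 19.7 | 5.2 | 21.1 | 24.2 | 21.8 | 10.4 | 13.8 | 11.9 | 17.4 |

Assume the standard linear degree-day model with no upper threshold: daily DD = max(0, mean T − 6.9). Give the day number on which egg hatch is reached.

Daily DD above 6.9 °C: 12.8, 0.0, 14.2, 17.3, 14.9, 3.5, 6.9, 5.0, 10.5.
Cumulative: 12.8, 12.8, 27.0, 44.3, 59.2, 62.7, 69.6, 74.6, 85.1.
The total first reaches 38 DD on day 4.

day 4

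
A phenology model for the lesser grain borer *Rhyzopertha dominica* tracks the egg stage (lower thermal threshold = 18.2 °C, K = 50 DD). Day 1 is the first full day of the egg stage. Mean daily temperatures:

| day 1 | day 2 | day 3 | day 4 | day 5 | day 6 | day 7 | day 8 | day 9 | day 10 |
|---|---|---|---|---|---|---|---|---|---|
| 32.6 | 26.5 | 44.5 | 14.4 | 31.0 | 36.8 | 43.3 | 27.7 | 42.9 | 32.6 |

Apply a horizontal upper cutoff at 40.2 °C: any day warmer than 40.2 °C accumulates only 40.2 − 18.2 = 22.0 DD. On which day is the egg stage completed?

Daily DD above 18.2 °C (capped at 22.0): 14.4, 8.3, 22.0, 0.0, 12.8, 18.6, 22.0, 9.5, 22.0, 14.4.
Cumulative: 14.4, 22.7, 44.7, 44.7, 57.5, 76.1, 98.1, 107.6, 129.6, 144.0.
The total first reaches 50 DD on day 5.

day 5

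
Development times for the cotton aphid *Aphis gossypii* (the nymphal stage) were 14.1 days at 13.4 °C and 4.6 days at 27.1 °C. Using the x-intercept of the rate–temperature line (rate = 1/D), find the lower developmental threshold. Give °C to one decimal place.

Linear rate model ⇒ the product D·(T − T_b) is constant across temperatures.
14.1·(13.4 − T_b) = 4.6·(27.1 − T_b)
T_b = (14.1·13.4 − 4.6·27.1) / (14.1 − 4.6) = 64.28 / 9.5 = 6.766 °C ≈ 6.8 °C.

6.8 °C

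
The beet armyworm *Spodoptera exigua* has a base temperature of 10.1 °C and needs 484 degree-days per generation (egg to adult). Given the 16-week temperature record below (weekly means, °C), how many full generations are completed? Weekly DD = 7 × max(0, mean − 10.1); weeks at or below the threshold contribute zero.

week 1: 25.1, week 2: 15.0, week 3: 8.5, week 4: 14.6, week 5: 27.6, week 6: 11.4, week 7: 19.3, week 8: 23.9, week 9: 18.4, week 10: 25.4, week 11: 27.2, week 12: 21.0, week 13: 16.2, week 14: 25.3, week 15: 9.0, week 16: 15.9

Weekly DD (7 × max(0, T̄ − 10.1)): 105.0, 34.3, 0.0, 31.5, 122.5, 9.1, 64.4, 96.6, 58.1, 107.1, 119.7, 76.3, 42.7, 106.4, 0.0, 40.6.
Season total = 1014.3 DD.
Complete generations = ⌊1014.3 / 484⌋ = 2.

2 generations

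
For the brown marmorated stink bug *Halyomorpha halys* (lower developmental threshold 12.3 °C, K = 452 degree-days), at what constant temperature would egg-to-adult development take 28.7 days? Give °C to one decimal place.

Required daily accumulation = 452 / 28.7 = 15.749 DD/day.
T = T_base + 15.749 = 12.3 + 15.749 = 28.049 ≈ 28.0 °C.

28.0 °C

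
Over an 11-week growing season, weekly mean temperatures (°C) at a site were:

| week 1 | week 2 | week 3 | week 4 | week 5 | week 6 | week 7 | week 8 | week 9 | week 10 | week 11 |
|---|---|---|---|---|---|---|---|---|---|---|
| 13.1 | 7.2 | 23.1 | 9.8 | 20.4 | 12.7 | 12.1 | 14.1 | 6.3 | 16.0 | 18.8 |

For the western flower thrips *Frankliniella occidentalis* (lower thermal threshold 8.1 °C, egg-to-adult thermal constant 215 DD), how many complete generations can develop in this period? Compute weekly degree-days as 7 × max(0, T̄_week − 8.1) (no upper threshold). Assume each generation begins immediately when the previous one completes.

Weekly DD (7 × max(0, T̄ − 8.1)): 35.0, 0.0, 105.0, 11.9, 86.1, 32.2, 28.0, 42.0, 0.0, 55.3, 74.9.
Season total = 470.4 DD.
Complete generations = ⌊470.4 / 215⌋ = 2.

2 generations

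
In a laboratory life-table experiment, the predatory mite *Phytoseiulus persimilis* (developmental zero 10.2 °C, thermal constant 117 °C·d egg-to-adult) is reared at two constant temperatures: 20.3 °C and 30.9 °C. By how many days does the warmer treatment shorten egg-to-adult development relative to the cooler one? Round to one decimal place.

At 20.3 °C: 117 / (20.3 − 10.2) = 117 / 10.1 = 11.584 d.
At 30.9 °C: 117 / (30.9 − 10.2) = 117 / 20.7 = 5.652 d.
Difference = |11.584 − 5.652| = 5.932 ≈ 5.9 days.

5.9 days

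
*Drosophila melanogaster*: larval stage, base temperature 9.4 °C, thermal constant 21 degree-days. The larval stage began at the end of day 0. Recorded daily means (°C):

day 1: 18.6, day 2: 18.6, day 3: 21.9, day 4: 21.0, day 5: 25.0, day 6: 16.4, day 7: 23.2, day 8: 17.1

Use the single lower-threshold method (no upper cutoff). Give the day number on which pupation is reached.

Daily DD above 9.4 °C: 9.2, 9.2, 12.5, 11.6, 15.6, 7.0, 13.8, 7.7.
Cumulative: 9.2, 18.4, 30.9, 42.5, 58.1, 65.1, 78.9, 86.6.
The total first reaches 21 DD on day 3.

day 3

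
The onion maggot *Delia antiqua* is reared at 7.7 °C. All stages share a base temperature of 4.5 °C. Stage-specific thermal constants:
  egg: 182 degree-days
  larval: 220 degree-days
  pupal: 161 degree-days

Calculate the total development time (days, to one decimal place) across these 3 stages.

175.9 days

Daily accumulation at 7.7 °C = 7.7 − 4.5 = 3.2 DD/day.
Total K = 182 + 220 + 161 = 563 DD.
Total duration = 563 / 3.2 = 175.938 ≈ 175.9 days.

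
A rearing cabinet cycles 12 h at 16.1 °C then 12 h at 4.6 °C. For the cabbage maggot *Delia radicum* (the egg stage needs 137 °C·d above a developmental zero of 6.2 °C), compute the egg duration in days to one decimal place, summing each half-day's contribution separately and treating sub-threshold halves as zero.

27.7 days

Day half: max(0, 16.1 − 6.2) × 0.5 = 9.9 × 0.5 = 4.95 DD.
Night half: max(0, 4.6 − 6.2) × 0.5 = 0.0 × 0.5 = 0.00 DD.
Per 24 h: 4.95 DD/day.
Duration = 137 / 4.95 = 27.677 ≈ 27.7 days.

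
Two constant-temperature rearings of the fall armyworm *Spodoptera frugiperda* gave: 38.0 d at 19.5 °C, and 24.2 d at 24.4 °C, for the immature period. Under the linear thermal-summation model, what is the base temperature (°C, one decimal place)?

Under the model K = D·(T − T_b), so D₁·(T₁ − T_b) = D₂·(T₂ − T_b).
38.0·(19.5 − T_b) = 24.2·(24.4 − T_b)
T_b = (38.0·19.5 − 24.2·24.4) / (38.0 − 24.2) = 150.52 / 13.8 = 10.907 °C ≈ 10.9 °C.

10.9 °C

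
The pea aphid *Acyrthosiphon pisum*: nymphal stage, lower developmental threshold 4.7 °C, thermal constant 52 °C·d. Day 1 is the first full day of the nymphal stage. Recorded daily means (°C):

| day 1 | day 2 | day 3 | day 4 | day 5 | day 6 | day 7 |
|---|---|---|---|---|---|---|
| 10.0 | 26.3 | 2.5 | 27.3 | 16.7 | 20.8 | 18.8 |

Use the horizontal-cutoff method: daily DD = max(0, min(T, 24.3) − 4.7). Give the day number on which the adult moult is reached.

day 5

Daily DD above 4.7 °C (capped at 19.6): 5.3, 19.6, 0.0, 19.6, 12.0, 16.1, 14.1.
Cumulative: 5.3, 24.9, 24.9, 44.5, 56.5, 72.6, 86.7.
The total first reaches 52 DD on day 5.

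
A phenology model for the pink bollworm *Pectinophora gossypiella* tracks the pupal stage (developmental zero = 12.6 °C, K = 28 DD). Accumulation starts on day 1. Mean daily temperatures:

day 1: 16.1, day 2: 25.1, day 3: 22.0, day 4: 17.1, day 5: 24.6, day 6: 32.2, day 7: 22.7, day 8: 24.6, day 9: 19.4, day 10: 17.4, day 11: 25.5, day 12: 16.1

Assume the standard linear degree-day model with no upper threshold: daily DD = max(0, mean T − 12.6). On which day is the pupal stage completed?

Daily DD above 12.6 °C: 3.5, 12.5, 9.4, 4.5, 12.0, 19.6, 10.1, 12.0, 6.8, 4.8, 12.9, 3.5.
Cumulative: 3.5, 16.0, 25.4, 29.9, 41.9, 61.5, 71.6, 83.6, 90.4, 95.2, 108.1, 111.6.
The total first reaches 28 DD on day 4.

day 4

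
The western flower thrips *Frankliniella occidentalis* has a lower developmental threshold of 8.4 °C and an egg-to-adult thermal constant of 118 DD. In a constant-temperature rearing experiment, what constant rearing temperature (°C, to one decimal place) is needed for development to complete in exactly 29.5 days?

Required daily accumulation = 118 / 29.5 = 4.000 DD/day.
T = T_base + 4.000 = 8.4 + 4.000 = 12.400 ≈ 12.4 °C.

12.4 °C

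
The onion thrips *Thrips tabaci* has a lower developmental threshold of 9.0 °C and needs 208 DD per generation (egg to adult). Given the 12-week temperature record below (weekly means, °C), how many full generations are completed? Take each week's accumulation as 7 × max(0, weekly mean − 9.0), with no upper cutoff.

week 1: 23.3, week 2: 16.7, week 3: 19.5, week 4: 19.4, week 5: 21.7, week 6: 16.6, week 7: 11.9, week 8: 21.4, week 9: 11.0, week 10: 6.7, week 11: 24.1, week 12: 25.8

Weekly DD (7 × max(0, T̄ − 9.0)): 100.1, 53.9, 73.5, 72.8, 88.9, 53.2, 20.3, 86.8, 14.0, 0.0, 105.7, 117.6.
Season total = 786.8 DD.
Complete generations = ⌊786.8 / 208⌋ = 3.

3 generations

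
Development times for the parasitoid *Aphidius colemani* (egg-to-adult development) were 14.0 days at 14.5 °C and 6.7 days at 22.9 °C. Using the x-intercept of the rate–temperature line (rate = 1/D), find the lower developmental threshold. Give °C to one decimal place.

Under the model K = D·(T − T_b), so D₁·(T₁ − T_b) = D₂·(T₂ − T_b).
14.0·(14.5 − T_b) = 6.7·(22.9 − T_b)
T_b = (14.0·14.5 − 6.7·22.9) / (14.0 − 6.7) = 49.57 / 7.3 = 6.790 °C ≈ 6.8 °C.

6.8 °C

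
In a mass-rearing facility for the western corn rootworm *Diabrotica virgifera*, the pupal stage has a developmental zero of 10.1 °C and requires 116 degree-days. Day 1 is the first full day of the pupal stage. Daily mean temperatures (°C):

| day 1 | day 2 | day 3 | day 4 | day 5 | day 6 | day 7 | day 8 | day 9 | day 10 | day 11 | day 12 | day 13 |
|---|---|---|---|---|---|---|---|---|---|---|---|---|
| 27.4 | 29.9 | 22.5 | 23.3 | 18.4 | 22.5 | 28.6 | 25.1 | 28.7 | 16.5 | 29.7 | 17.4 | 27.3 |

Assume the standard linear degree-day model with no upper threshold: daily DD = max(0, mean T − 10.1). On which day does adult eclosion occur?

day 8

Daily DD above 10.1 °C: 17.3, 19.8, 12.4, 13.2, 8.3, 12.4, 18.5, 15.0, 18.6, 6.4, 19.6, 7.3, 17.2.
Cumulative: 17.3, 37.1, 49.5, 62.7, 71.0, 83.4, 101.9, 116.9, 135.5, 141.9, 161.5, 168.8, 186.0.
The total first reaches 116 DD on day 8.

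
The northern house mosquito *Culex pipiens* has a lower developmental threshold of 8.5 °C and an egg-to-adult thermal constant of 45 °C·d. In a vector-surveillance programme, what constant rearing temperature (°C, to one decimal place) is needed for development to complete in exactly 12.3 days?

12.2 °C

Required daily accumulation = 45 / 12.3 = 3.659 DD/day.
T = T_base + 3.659 = 8.5 + 3.659 = 12.159 ≈ 12.2 °C.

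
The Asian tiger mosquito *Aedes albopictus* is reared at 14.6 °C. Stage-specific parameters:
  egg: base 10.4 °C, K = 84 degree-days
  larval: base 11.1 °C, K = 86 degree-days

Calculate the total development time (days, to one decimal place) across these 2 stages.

44.6 days

egg: 84 / (14.6 − 10.4) = 84 / 4.2 = 20.000 d.
larval: 86 / (14.6 − 11.1) = 86 / 3.5 = 24.571 d.
Sum = 44.571 ≈ 44.6 days.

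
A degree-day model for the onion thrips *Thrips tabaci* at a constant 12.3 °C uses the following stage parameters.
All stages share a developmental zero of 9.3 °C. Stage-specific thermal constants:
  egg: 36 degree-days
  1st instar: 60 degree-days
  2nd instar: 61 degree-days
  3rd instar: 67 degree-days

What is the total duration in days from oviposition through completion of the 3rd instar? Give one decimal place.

Daily accumulation at 12.3 °C = 12.3 − 9.3 = 3.0 DD/day.
Total K = 36 + 60 + 61 + 67 = 224 DD.
Total duration = 224 / 3.0 = 74.667 ≈ 74.7 days.

74.7 days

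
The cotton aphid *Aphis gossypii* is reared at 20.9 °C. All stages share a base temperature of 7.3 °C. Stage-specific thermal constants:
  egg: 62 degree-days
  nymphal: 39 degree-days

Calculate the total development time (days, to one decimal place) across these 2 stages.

Daily accumulation at 20.9 °C = 20.9 − 7.3 = 13.6 DD/day.
Total K = 62 + 39 = 101 DD.
Total duration = 101 / 13.6 = 7.426 ≈ 7.4 days.

7.4 days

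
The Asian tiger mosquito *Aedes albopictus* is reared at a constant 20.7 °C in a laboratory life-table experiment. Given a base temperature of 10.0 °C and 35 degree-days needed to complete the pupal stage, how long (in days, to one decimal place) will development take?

Daily accumulation = 20.7 − 10.0 = 10.7 DD/day.
Duration = 35 / 10.7 = 3.271 ≈ 3.3 days.

3.3 days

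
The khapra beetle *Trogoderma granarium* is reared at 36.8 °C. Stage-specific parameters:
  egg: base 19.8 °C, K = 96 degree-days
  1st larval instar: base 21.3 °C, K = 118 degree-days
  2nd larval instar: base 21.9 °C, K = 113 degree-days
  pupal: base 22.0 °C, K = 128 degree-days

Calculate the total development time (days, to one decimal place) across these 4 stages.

egg: 96 / (36.8 − 19.8) = 96 / 17.0 = 5.647 d.
1st larval instar: 118 / (36.8 − 21.3) = 118 / 15.5 = 7.613 d.
2nd larval instar: 113 / (36.8 − 21.9) = 113 / 14.9 = 7.584 d.
pupal: 128 / (36.8 − 22.0) = 128 / 14.8 = 8.649 d.
Sum = 29.493 ≈ 29.5 days.

29.5 days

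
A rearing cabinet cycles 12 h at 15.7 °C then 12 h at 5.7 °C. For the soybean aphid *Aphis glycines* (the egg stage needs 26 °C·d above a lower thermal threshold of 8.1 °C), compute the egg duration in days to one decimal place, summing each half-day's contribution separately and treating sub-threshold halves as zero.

6.8 days

Day half: max(0, 15.7 − 8.1) × 0.5 = 7.6 × 0.5 = 3.80 DD.
Night half: max(0, 5.7 − 8.1) × 0.5 = 0.0 × 0.5 = 0.00 DD.
Per 24 h: 3.80 DD/day.
Duration = 26 / 3.80 = 6.842 ≈ 6.8 days.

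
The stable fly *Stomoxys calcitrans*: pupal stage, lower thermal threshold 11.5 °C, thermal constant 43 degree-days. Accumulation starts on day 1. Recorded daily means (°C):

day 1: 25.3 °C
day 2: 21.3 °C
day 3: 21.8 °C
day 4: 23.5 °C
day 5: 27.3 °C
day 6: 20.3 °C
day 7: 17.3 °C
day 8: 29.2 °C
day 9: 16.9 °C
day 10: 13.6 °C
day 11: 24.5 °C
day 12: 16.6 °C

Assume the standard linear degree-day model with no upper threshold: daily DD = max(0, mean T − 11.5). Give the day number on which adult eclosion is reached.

day 4

Daily DD above 11.5 °C: 13.8, 9.8, 10.3, 12.0, 15.8, 8.8, 5.8, 17.7, 5.4, 2.1, 13.0, 5.1.
Cumulative: 13.8, 23.6, 33.9, 45.9, 61.7, 70.5, 76.3, 94.0, 99.4, 101.5, 114.5, 119.6.
The total first reaches 43 DD on day 4.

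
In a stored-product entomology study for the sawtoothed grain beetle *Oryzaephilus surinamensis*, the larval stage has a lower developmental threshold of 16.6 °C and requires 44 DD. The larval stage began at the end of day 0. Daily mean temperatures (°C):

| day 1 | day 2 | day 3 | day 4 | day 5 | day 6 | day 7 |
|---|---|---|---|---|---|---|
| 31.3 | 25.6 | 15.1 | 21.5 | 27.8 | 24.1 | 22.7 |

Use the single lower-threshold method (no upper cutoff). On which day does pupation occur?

day 6

Daily DD above 16.6 °C: 14.7, 9.0, 0.0, 4.9, 11.2, 7.5, 6.1.
Cumulative: 14.7, 23.7, 23.7, 28.6, 39.8, 47.3, 53.4.
The total first reaches 44 DD on day 6.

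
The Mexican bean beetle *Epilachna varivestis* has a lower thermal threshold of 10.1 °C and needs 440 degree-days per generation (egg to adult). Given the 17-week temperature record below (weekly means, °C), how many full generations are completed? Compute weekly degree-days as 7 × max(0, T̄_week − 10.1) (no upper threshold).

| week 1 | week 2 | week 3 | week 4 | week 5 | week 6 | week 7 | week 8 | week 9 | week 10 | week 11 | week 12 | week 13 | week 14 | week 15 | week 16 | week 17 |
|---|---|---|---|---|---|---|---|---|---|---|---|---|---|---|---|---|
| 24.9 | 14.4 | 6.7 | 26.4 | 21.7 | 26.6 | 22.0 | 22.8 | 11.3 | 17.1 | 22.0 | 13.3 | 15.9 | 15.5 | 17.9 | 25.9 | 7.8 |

2 generations

Weekly DD (7 × max(0, T̄ − 10.1)): 103.6, 30.1, 0.0, 114.1, 81.2, 115.5, 83.3, 88.9, 8.4, 49.0, 83.3, 22.4, 40.6, 37.8, 54.6, 110.6, 0.0.
Season total = 1023.4 DD.
Complete generations = ⌊1023.4 / 440⌋ = 2.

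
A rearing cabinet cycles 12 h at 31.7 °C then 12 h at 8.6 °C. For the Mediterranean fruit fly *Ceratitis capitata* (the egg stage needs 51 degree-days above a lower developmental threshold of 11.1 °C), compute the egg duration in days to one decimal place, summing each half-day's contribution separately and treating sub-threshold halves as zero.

5.0 days

Day half: max(0, 31.7 − 11.1) × 0.5 = 20.6 × 0.5 = 10.30 DD.
Night half: max(0, 8.6 − 11.1) × 0.5 = 0.0 × 0.5 = 0.00 DD.
Per 24 h: 10.30 DD/day.
Duration = 51 / 10.30 = 4.951 ≈ 5.0 days.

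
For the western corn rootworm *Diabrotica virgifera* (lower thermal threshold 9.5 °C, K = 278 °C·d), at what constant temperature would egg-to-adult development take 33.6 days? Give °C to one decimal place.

Required daily accumulation = 278 / 33.6 = 8.274 DD/day.
T = T_base + 8.274 = 9.5 + 8.274 = 17.774 ≈ 17.8 °C.

17.8 °C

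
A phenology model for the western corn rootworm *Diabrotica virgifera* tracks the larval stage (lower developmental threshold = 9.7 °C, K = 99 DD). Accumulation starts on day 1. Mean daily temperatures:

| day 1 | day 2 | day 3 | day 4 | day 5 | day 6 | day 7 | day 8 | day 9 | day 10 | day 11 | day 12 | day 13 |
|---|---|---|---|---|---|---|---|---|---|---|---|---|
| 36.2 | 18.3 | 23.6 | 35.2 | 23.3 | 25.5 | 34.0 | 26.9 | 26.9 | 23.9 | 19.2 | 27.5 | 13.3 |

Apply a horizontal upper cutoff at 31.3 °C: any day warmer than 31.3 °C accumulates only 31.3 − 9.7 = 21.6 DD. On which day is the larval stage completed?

Daily DD above 9.7 °C (capped at 21.6): 21.6, 8.6, 13.9, 21.6, 13.6, 15.8, 21.6, 17.2, 17.2, 14.2, 9.5, 17.8, 3.6.
Cumulative: 21.6, 30.2, 44.1, 65.7, 79.3, 95.1, 116.7, 133.9, 151.1, 165.3, 174.8, 192.6, 196.2.
The total first reaches 99 DD on day 7.

day 7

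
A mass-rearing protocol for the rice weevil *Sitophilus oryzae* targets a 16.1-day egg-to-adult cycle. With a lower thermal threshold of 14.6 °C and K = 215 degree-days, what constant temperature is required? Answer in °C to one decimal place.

28.0 °C

Required daily accumulation = 215 / 16.1 = 13.354 DD/day.
T = T_base + 13.354 = 14.6 + 13.354 = 27.954 ≈ 28.0 °C.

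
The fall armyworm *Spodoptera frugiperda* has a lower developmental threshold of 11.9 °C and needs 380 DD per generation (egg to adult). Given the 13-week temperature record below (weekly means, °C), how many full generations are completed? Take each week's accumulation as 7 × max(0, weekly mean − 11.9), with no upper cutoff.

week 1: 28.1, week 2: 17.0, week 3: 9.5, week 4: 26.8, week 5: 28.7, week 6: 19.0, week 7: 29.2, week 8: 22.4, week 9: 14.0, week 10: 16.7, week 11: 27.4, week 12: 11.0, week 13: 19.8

2 generations

Weekly DD (7 × max(0, T̄ − 11.9)): 113.4, 35.7, 0.0, 104.3, 117.6, 49.7, 121.1, 73.5, 14.7, 33.6, 108.5, 0.0, 55.3.
Season total = 827.4 DD.
Complete generations = ⌊827.4 / 380⌋ = 2.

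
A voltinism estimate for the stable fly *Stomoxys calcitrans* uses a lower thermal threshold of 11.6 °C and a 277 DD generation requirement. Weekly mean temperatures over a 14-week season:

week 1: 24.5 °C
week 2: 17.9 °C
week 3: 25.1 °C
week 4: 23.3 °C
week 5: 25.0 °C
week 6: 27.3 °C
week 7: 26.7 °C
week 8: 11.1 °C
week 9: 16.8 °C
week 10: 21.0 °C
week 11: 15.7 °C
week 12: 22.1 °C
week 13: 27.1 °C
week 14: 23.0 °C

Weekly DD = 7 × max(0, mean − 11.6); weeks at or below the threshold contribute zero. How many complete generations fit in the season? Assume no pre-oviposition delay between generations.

3 generations

Weekly DD (7 × max(0, T̄ − 11.6)): 90.3, 44.1, 94.5, 81.9, 93.8, 109.9, 105.7, 0.0, 36.4, 65.8, 28.7, 73.5, 108.5, 79.8.
Season total = 1012.9 DD.
Complete generations = ⌊1012.9 / 277⌋ = 3.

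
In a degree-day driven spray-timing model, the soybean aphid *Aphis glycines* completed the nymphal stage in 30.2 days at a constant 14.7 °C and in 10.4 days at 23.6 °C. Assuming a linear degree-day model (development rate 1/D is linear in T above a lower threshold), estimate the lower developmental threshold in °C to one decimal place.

10.0 °C

Equal thermal constants: D₁(T₁ − T_b) = D₂(T₂ − T_b).
30.2·(14.7 − T_b) = 10.4·(23.6 − T_b)
T_b = (30.2·14.7 − 10.4·23.6) / (30.2 − 10.4) = 198.50 / 19.8 = 10.025 °C ≈ 10.0 °C.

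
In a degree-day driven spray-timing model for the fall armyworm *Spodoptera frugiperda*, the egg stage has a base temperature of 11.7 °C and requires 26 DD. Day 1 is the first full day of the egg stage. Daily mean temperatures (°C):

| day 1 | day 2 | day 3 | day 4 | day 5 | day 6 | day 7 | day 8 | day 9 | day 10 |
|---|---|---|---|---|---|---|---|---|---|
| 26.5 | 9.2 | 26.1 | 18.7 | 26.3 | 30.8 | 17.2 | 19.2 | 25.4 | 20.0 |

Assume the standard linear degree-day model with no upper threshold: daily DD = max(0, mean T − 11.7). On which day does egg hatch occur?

Daily DD above 11.7 °C: 14.8, 0.0, 14.4, 7.0, 14.6, 19.1, 5.5, 7.5, 13.7, 8.3.
Cumulative: 14.8, 14.8, 29.2, 36.2, 50.8, 69.9, 75.4, 82.9, 96.6, 104.9.
The total first reaches 26 DD on day 3.

day 3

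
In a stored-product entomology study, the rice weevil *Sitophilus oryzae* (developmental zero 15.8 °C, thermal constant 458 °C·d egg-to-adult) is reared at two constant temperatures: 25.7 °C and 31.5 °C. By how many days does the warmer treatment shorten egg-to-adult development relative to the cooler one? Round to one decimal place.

At 25.7 °C: 458 / (25.7 − 15.8) = 458 / 9.9 = 46.263 d.
At 31.5 °C: 458 / (31.5 − 15.8) = 458 / 15.7 = 29.172 d.
Difference = |46.263 − 29.172| = 17.091 ≈ 17.1 days.

17.1 days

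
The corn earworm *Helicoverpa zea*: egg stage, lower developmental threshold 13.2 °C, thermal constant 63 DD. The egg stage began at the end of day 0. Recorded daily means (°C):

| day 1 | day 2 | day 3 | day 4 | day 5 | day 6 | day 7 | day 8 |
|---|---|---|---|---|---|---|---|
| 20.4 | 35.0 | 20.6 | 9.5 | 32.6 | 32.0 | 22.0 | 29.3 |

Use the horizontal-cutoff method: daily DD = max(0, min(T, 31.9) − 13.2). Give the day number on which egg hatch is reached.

day 6

Daily DD above 13.2 °C (capped at 18.7): 7.2, 18.7, 7.4, 0.0, 18.7, 18.7, 8.8, 16.1.
Cumulative: 7.2, 25.9, 33.3, 33.3, 52.0, 70.7, 79.5, 95.6.
The total first reaches 63 DD on day 6.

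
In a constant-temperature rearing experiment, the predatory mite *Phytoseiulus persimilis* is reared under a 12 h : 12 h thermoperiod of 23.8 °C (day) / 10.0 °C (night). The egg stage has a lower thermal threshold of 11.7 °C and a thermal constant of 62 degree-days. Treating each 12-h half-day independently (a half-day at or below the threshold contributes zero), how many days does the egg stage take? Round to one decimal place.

10.2 days

Day half: max(0, 23.8 − 11.7) × 0.5 = 12.1 × 0.5 = 6.05 DD.
Night half: max(0, 10.0 − 11.7) × 0.5 = 0.0 × 0.5 = 0.00 DD.
Per 24 h: 6.05 DD/day.
Duration = 62 / 6.05 = 10.248 ≈ 10.2 days.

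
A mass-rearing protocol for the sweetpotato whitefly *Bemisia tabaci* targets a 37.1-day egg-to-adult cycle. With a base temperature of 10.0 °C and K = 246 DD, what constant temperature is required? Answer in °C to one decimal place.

Required daily accumulation = 246 / 37.1 = 6.631 DD/day.
T = T_base + 6.631 = 10.0 + 6.631 = 16.631 ≈ 16.6 °C.

16.6 °C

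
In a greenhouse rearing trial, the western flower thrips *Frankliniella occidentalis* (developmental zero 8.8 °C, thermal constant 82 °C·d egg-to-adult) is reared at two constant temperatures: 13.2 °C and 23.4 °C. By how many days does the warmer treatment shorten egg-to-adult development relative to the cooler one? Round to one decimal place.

At 13.2 °C: 82 / (13.2 − 8.8) = 82 / 4.4 = 18.636 d.
At 23.4 °C: 82 / (23.4 − 8.8) = 82 / 14.6 = 5.616 d.
Difference = |18.636 − 5.616| = 13.020 ≈ 13.0 days.

13.0 days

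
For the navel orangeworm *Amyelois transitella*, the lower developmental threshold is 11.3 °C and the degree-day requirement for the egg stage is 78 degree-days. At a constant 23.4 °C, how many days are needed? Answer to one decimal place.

Daily accumulation = 23.4 − 11.3 = 12.1 DD/day.
Duration = 78 / 12.1 = 6.446 ≈ 6.4 days.

6.4 days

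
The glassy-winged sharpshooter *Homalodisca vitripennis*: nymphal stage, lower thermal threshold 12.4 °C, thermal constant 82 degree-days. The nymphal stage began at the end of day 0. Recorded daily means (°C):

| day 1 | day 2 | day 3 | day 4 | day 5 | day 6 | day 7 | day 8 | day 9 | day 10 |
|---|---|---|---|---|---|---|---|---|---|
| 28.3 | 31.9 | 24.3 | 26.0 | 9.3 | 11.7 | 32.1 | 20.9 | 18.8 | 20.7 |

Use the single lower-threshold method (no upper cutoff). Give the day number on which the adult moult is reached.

day 8

Daily DD above 12.4 °C: 15.9, 19.5, 11.9, 13.6, 0.0, 0.0, 19.7, 8.5, 6.4, 8.3.
Cumulative: 15.9, 35.4, 47.3, 60.9, 60.9, 60.9, 80.6, 89.1, 95.5, 103.8.
The total first reaches 82 DD on day 8.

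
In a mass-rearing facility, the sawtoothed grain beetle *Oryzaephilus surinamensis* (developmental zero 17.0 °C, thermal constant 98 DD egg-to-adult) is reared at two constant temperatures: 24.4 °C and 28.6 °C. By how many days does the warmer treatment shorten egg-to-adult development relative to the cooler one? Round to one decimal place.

4.8 days

At 24.4 °C: 98 / (24.4 − 17.0) = 98 / 7.4 = 13.243 d.
At 28.6 °C: 98 / (28.6 − 17.0) = 98 / 11.6 = 8.448 d.
Difference = |13.243 − 8.448| = 4.795 ≈ 4.8 days.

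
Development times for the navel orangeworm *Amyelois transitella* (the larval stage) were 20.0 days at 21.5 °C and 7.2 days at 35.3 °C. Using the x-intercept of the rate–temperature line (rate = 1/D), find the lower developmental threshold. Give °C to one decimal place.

Linear rate model ⇒ the product D·(T − T_b) is constant across temperatures.
20.0·(21.5 − T_b) = 7.2·(35.3 − T_b)
T_b = (20.0·21.5 − 7.2·35.3) / (20.0 − 7.2) = 175.84 / 12.8 = 13.737 °C ≈ 13.7 °C.

13.7 °C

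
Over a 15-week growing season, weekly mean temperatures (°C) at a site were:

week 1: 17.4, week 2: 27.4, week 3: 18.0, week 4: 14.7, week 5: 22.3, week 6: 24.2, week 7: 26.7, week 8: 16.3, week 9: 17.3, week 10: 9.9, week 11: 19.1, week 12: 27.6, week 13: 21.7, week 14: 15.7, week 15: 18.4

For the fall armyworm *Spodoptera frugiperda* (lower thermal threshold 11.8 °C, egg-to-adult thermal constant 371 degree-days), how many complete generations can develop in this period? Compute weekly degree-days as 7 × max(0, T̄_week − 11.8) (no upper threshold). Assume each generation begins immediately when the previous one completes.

Weekly DD (7 × max(0, T̄ − 11.8)): 39.2, 109.2, 43.4, 20.3, 73.5, 86.8, 104.3, 31.5, 38.5, 0.0, 51.1, 110.6, 69.3, 27.3, 46.2.
Season total = 851.2 DD.
Complete generations = ⌊851.2 / 371⌋ = 2.

2 generations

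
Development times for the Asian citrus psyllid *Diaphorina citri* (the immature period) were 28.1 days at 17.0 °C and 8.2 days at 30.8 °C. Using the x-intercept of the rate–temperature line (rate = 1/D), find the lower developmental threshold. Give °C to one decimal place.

Under the model K = D·(T − T_b), so D₁·(T₁ − T_b) = D₂·(T₂ − T_b).
28.1·(17.0 − T_b) = 8.2·(30.8 − T_b)
T_b = (28.1·17.0 − 8.2·30.8) / (28.1 − 8.2) = 225.14 / 19.9 = 11.314 °C ≈ 11.3 °C.

11.3 °C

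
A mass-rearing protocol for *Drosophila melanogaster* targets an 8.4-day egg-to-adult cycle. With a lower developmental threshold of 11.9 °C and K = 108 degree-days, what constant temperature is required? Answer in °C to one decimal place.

Required daily accumulation = 108 / 8.4 = 12.857 DD/day.
T = T_base + 12.857 = 11.9 + 12.857 = 24.757 ≈ 24.8 °C.

24.8 °C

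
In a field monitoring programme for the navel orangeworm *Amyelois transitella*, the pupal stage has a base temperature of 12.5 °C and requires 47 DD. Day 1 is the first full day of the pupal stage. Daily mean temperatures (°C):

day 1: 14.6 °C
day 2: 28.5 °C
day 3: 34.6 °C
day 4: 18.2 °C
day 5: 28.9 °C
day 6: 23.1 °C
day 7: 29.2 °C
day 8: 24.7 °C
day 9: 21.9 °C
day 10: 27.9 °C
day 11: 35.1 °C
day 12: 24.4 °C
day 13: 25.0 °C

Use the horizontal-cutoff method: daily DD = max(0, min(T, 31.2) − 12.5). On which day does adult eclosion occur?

day 5

Daily DD above 12.5 °C (capped at 18.7): 2.1, 16.0, 18.7, 5.7, 16.4, 10.6, 16.7, 12.2, 9.4, 15.4, 18.7, 11.9, 12.5.
Cumulative: 2.1, 18.1, 36.8, 42.5, 58.9, 69.5, 86.2, 98.4, 107.8, 123.2, 141.9, 153.8, 166.3.
The total first reaches 47 DD on day 5.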